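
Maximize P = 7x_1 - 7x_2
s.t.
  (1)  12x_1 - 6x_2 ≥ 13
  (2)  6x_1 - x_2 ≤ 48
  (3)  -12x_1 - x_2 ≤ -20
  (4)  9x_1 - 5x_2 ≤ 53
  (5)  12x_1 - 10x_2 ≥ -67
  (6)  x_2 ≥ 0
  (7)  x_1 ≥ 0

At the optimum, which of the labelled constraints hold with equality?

(4) and (6)

Vertices and P = 7x_1 - 7x_2:
  (19/12, 1) → P = 49/12
  (133/12, 20) → P = -749/12
  (187/21, 38/7) → P = 73/3
  (547/48, 163/8) → P = -3017/48
  (5/3, 0) → P = 35/3
  (53/9, 0) → P = 371/9

The maximum is at (53/9, 0). Substituting into each constraint, equality holds for (4) and (6); the remaining constraints have slack.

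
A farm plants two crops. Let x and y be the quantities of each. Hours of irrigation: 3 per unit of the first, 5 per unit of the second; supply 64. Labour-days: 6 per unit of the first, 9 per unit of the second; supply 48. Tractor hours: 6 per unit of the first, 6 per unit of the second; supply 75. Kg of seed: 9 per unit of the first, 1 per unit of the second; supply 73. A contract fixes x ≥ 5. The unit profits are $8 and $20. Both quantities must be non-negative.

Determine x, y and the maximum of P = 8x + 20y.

Vertices and P = 8x + 20y:
  (8, 0) → P = 64
  (5, 0) → P = 40
  (5, 2) → P = 80

x = 5, y = 2, maximum P = 80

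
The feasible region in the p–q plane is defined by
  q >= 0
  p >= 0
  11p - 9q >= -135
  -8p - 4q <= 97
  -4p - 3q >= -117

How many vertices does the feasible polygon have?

Of the 10 pairwise boundary intersections, those satisfying every inequality are:
  (0, 0)
  (117/4, 0)
  (0, 15)
  (216/23, 609/23)

4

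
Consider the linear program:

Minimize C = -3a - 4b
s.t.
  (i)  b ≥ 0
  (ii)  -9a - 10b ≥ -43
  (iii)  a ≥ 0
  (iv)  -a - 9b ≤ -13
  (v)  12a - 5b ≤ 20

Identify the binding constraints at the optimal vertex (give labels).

Vertices and C = -3a - 4b:
  (0, 43/10) → C = -86/5
  (83/33, 112/55) → C = -863/55
  (0, 13/9) → C = -52/9
  (245/113, 136/113) → C = -1279/113

The minimum is at (0, 43/10). Substituting into each constraint, equality holds for (ii) and (iii); the remaining constraints have slack.

(ii) and (iii)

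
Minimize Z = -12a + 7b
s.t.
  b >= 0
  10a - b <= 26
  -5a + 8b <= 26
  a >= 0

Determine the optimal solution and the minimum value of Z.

a = 13/5, b = 0, minimum Z = -156/5

Extreme points and Z = -12a + 7b:
  (13/5, 0) → Z = -156/5
  (0, 0) → Z = 0
  (78/25, 26/5) → Z = -26/25
  (0, 13/4) → Z = 91/4

The optimum lies where b = 0 and 10a - b = 26.
Solving simultaneously gives a = 13/5, b = 0.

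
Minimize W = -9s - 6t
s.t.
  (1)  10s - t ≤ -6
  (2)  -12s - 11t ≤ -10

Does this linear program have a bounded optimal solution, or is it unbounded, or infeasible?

From the feasible point (-28/61, 86/61), moving in the direction (1, 10) keeps every constraint satisfied while W decreases without bound.

unbounded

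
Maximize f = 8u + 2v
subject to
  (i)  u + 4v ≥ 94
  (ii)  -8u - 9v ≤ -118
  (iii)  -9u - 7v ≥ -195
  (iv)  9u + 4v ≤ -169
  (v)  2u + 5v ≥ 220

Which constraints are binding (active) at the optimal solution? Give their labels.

Feasible corners and f = 8u + 2v:
  (-695/11, 762/11) → f = -4036/11
  (-1963/27, 364/3) → f = -9152/27
  (-1725/37, 2318/37) → f = -9164/37
The feasible region is unbounded (it extends along (-7, 9), (-9, 8)), but f strictly decreases along every unbounded feasible direction, so there is no improving ray and the maximum is attained at a vertex.

The maximum is at (-1725/37, 2318/37). Substituting into each constraint, equality holds for (iv) and (v); the remaining constraints have slack.

(iv) and (v)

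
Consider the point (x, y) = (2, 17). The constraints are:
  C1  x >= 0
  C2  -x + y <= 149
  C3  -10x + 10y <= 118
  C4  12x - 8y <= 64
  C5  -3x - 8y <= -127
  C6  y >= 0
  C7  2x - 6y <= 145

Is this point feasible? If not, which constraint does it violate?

Constraint C3: -10x + 10y = 150, which is not ≤ 118. All other constraints are satisfied.

not feasible — violates C3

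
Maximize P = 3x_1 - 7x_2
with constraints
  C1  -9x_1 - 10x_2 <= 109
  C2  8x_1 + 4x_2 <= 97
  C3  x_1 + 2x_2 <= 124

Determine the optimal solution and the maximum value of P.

Corner points and P = 3x_1 - 7x_2:
  (703/22, -1745/44) → P = 16433/44
  (-729/4, 1225/8) → P = -12949/8
  (-151/6, 895/12) → P = -7171/12

The optimum lies where -9x_1 - 10x_2 = 109 and 8x_1 + 4x_2 = 97.
Solving simultaneously gives x_1 = 703/22, x_2 = -1745/44.

x_1 = 703/22, x_2 = -1745/44, maximum P = 16433/44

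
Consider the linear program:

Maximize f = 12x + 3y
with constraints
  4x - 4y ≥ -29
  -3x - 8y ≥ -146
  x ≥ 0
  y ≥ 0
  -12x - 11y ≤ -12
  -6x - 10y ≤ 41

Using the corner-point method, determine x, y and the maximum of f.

x = 146/3, y = 0, maximum f = 584

Extreme points and f = 12x + 3y:
  (8, 61/4) → f = 567/4
  (0, 29/4) → f = 87/4
  (146/3, 0) → f = 584
  (0, 12/11) → f = 36/11
  (1, 0) → f = 12

The optimum lies where -3x - 8y = -146 and y = 0.
Solving simultaneously gives x = 146/3, y = 0.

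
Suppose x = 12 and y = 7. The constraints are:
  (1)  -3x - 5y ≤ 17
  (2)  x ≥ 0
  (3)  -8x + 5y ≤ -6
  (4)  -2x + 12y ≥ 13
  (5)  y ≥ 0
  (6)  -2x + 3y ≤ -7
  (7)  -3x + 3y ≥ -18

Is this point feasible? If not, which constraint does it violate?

Constraint (6): -2x + 3y = -3, which is not ≤ -7. All other constraints are satisfied.

not feasible — violates (6)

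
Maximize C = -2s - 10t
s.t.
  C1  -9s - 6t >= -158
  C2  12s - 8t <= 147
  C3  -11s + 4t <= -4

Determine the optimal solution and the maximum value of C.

Vertices and C = -2s - 10t:
  (1073/72, 191/48) → C = -5011/72
  (328/51, 851/51) → C = -9166/51
  (-139/10, -1569/40) → C = 8401/20

At the optimal vertex, 12s - 8t = 147 and -11s + 4t = -4.
Solving simultaneously gives s = -139/10, t = -1569/40.

s = -139/10, t = -1569/40, maximum C = 8401/20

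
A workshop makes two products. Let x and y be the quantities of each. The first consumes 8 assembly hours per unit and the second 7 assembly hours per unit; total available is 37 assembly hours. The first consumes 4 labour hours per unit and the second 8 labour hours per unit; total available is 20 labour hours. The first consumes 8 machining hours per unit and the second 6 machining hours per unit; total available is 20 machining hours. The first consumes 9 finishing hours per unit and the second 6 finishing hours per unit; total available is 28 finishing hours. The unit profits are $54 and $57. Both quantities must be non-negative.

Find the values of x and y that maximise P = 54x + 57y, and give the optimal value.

Extreme points and P = 54x + 57y:
  (0, 0) → P = 0
  (0, 5/2) → P = 285/2
  (5/2, 0) → P = 135
  (1, 2) → P = 168

x = 1, y = 2, maximum P = 168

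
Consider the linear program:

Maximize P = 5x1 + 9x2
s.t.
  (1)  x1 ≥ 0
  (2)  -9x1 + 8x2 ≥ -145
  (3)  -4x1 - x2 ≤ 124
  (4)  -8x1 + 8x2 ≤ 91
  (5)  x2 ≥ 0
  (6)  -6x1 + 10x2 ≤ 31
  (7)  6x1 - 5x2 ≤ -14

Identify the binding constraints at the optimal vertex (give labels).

Feasible corners and P = 5x1 + 9x2:
  (0, 31/10) → P = 279/10
  (0, 14/5) → P = 126/5
  (1/2, 17/5) → P = 331/10

The maximum is at (1/2, 17/5). Substituting into each constraint, equality holds for (6) and (7); the remaining constraints have slack.

(6) and (7)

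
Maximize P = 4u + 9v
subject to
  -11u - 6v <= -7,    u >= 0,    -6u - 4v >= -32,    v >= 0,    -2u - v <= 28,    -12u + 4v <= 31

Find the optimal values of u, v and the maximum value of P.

Feasible corners and P = 4u + 9v:
  (0, 7/6) → P = 21/2
  (7/11, 0) → P = 28/11
  (0, 31/4) → P = 279/4
  (16/3, 0) → P = 64/3
  (1/18, 95/12) → P = 2573/36

At the optimal vertex, -6u - 4v = -32 and -12u + 4v = 31.
Solving simultaneously gives u = 1/18, v = 95/12.

u = 1/18, v = 95/12, maximum P = 2573/36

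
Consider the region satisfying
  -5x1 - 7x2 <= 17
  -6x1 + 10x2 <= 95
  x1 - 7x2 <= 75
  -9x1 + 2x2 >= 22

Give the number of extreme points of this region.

3

The feasible vertices (each the meet of two boundaries and inside every other half-plane) are:
  (-835/92, 373/92)
  (-188/73, -43/73)
  (-5/13, 241/26)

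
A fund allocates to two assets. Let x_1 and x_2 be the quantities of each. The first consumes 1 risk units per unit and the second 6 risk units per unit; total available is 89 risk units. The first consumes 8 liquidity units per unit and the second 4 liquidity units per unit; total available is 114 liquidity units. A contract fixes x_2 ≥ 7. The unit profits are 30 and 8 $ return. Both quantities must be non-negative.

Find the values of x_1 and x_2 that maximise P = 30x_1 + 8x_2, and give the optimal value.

x_1 = 43/4, x_2 = 7, maximum P = 757/2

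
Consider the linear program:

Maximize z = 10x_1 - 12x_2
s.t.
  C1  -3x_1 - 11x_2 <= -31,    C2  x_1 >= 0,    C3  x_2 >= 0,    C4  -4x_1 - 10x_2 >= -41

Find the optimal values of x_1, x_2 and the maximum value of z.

x_1 = 141/14, x_2 = 1/14, maximum z = 699/7

Extreme points and z = 10x_1 - 12x_2:
  (0, 31/11) → z = -372/11
  (141/14, 1/14) → z = 699/7
  (0, 41/10) → z = -246/5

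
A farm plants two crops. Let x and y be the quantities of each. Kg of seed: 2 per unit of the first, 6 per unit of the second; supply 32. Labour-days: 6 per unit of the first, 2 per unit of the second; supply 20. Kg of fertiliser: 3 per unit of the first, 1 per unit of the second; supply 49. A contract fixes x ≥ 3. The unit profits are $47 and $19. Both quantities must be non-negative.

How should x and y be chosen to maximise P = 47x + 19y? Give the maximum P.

Feasible corners and P = 47x + 19y:
  (10/3, 0) → P = 470/3
  (3, 0) → P = 141
  (3, 1) → P = 160

The binding constraints are 6x + 2y = 20 and x = 3.
Solving simultaneously gives x = 3, y = 1.

x = 3, y = 1, maximum P = 160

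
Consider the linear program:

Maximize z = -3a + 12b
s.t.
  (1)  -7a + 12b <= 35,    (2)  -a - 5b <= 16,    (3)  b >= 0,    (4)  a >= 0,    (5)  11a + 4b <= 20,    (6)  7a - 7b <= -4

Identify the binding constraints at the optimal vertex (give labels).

Extreme points and z = -3a + 12b:
  (0, 35/12) → z = 35
  (5/8, 105/32) → z = 75/2
  (0, 4/7) → z = 48/7
  (124/105, 184/105) → z = 612/35

The maximum is at (5/8, 105/32). Substituting into each constraint, equality holds for (1) and (5); the remaining constraints have slack.

(1) and (5)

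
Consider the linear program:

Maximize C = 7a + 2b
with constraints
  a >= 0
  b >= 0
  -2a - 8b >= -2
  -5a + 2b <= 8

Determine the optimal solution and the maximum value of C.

a = 1, b = 0, maximum C = 7

Vertices and C = 7a + 2b:
  (0, 0) → C = 0
  (0, 1/4) → C = 1/2
  (1, 0) → C = 7

At the optimal vertex, b = 0 and -2a - 8b = -2.
Solving simultaneously gives a = 1, b = 0.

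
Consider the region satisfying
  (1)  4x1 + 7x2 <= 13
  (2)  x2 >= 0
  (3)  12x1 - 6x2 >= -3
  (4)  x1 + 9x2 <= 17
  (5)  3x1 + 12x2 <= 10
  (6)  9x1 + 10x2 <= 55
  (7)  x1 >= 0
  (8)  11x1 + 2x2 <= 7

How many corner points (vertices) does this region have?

5

The feasible vertices (each the meet of two boundaries and inside every other half-plane) are:
  (0, 0)
  (7/11, 0)
  (4/27, 43/54)
  (0, 1/2)
  (32/63, 89/126)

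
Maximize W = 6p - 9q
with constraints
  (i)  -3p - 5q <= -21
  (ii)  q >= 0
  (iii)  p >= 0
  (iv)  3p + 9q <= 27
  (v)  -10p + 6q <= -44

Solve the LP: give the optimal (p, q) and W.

p = 9, q = 0, maximum W = 54

Extreme points and W = 6p - 9q:
  (7, 0) → W = 42
  (173/34, 39/34) → W = 687/34
  (9, 0) → W = 54
  (31/6, 23/18) → W = 39/2

At the optimal vertex, q = 0 and 3p + 9q = 27.
Solving simultaneously gives p = 9, q = 0.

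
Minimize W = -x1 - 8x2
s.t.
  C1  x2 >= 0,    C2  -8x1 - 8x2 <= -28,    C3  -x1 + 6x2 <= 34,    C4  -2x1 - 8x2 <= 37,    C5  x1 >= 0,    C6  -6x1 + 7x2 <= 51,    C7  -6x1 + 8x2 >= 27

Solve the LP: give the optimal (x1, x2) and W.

Corner points and W = -x1 - 8x2:
  (0, 7/2) → W = -28
  (1/14, 24/7) → W = -55/2
  (0, 17/3) → W = -136/3
  (55/14, 177/28) → W = -109/2

At the optimal vertex, -x1 + 6x2 = 34 and -6x1 + 8x2 = 27.
Solving simultaneously gives x1 = 55/14, x2 = 177/28.

x1 = 55/14, x2 = 177/28, minimum W = -109/2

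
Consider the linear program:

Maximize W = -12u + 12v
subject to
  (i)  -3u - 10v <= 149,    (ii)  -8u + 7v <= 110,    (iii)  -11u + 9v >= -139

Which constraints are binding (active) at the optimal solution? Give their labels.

(ii) and (iii)

Vertices and W = -12u + 12v:
  (-2143/101, -862/101) → W = 15372/101
  (49/137, -2056/137) → W = -25260/137
  (1963/5, 2322/5) → W = 4308/5

The maximum is at (1963/5, 2322/5). Substituting into each constraint, equality holds for (ii) and (iii); the remaining constraints have slack.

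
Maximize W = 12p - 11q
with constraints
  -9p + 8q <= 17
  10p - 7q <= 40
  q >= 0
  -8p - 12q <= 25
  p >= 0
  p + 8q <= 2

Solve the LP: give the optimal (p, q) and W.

p = 2, q = 0, maximum W = 24

Feasible corners and W = 12p - 11q:
  (0, 0) → W = 0
  (2, 0) → W = 24
  (0, 1/4) → W = -11/4

The binding constraints are q = 0 and p + 8q = 2.
Solving simultaneously gives p = 2, q = 0.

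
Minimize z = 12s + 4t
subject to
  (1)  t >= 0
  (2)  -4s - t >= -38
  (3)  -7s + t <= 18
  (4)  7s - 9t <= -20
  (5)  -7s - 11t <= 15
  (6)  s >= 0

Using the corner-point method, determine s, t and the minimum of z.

s = 0, t = 20/9, minimum z = 80/9

Feasible corners and z = 12s + 4t:
  (20/11, 338/11) → z = 1592/11
  (322/43, 346/43) → z = 5248/43
  (0, 18) → z = 72
  (0, 20/9) → z = 80/9

At the optimal vertex, 7s - 9t = -20 and s = 0.
Solving simultaneously gives s = 0, t = 20/9.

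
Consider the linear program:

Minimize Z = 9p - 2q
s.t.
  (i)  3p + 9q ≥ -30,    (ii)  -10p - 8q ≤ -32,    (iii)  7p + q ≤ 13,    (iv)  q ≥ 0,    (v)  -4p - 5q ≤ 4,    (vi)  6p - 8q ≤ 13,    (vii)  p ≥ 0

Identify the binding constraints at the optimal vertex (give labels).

(iii) and (vii)

Vertices and Z = 9p - 2q:
  (36/23, 47/23) → Z = 10
  (0, 4) → Z = -8
  (0, 13) → Z = -26

The minimum is at (0, 13). Substituting into each constraint, equality holds for (iii) and (vii); the remaining constraints have slack.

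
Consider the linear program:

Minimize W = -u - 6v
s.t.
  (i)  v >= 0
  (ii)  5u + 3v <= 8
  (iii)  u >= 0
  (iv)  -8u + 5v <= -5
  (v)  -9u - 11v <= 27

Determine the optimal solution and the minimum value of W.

u = 55/49, v = 39/49, minimum W = -289/49

Vertices and W = -u - 6v:
  (8/5, 0) → W = -8/5
  (5/8, 0) → W = -5/8
  (55/49, 39/49) → W = -289/49

At the optimal vertex, 5u + 3v = 8 and -8u + 5v = -5.
Solving simultaneously gives u = 55/49, v = 39/49.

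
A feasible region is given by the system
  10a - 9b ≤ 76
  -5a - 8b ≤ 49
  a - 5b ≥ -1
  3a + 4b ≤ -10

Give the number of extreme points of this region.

4

The feasible vertices (each the meet of two boundaries and inside every other half-plane) are:
  (167/125, -174/25)
  (214/67, -328/67)
  (-23/3, -4/3)
  (-54/19, -7/19)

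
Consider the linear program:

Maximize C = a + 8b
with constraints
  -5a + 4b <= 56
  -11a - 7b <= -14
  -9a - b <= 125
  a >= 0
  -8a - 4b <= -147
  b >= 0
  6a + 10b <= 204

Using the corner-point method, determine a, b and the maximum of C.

a = 327/28, b = 375/28, maximum C = 3327/28

Extreme points and C = a + 8b:
  (147/8, 0) → C = 147/8
  (327/28, 375/28) → C = 3327/28
  (34, 0) → C = 34

The binding constraints are -8a - 4b = -147 and 6a + 10b = 204.
Solving simultaneously gives a = 327/28, b = 375/28.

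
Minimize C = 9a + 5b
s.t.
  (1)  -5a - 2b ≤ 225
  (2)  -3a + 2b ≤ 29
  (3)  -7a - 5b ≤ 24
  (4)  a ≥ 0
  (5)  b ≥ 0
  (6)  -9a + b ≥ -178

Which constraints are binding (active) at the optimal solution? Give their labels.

(4) and (5)

Extreme points and C = 9a + 5b:
  (0, 29/2) → C = 145/2
  (77/3, 53) → C = 496
  (0, 0) → C = 0
  (178/9, 0) → C = 178

The minimum is at (0, 0). Substituting into each constraint, equality holds for (4) and (5); the remaining constraints have slack.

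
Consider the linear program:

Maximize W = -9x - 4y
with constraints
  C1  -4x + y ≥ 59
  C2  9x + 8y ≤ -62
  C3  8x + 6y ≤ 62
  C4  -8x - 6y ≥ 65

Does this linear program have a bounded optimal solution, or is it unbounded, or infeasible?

From the feasible point (-419/32, 53/8), moving in the direction (-8, 9) keeps every constraint satisfied while W increases without bound.

unbounded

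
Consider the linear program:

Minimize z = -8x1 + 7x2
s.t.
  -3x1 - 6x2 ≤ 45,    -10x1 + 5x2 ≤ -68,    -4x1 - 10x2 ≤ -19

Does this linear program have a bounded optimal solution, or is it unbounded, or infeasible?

From the feasible point (155/24, -41/60), moving in the direction (10, -4) keeps every constraint satisfied while z decreases without bound.

unbounded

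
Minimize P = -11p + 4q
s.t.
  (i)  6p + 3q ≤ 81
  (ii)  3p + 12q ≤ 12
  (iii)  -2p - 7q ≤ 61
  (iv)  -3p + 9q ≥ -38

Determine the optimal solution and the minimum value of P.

p = 188/21, q = -26/21, minimum P = -724/7

Vertices and P = -11p + 4q:
  (-272, 69) → P = 3268
  (188/21, -26/21) → P = -724/7
  (-283/39, -259/39) → P = 2077/39

The binding constraints are 3p + 12q = 12 and -3p + 9q = -38.
Solving simultaneously gives p = 188/21, q = -26/21.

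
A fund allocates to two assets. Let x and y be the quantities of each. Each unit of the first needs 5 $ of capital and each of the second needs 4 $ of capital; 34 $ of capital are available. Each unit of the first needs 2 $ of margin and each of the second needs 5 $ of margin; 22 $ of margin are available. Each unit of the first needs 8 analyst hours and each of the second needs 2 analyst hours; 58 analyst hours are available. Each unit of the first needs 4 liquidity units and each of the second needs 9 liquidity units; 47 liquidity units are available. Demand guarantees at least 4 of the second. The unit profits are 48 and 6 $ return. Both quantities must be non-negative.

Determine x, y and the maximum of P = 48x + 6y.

Vertices and P = 48x + 6y:
  (0, 22/5) → P = 132/5
  (0, 4) → P = 24
  (1, 4) → P = 72

The optimum lies where 2x + 5y = 22 and y = 4.
Solving simultaneously gives x = 1, y = 4.

x = 1, y = 4, maximum P = 72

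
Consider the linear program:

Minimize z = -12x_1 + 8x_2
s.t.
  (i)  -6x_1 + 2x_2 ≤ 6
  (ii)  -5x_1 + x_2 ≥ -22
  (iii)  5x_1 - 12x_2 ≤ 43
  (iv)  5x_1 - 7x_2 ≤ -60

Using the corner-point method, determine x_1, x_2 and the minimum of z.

x_1 = 107/15, x_2 = 41/3, minimum z = 356/15

Feasible corners and z = -12x_1 + 8x_2:
  (25/2, 81/2) → z = 174
  (39/16, 165/16) → z = 213/4
  (107/15, 41/3) → z = 356/15

At the optimal vertex, -5x_1 + x_2 = -22 and 5x_1 - 7x_2 = -60.
Solving simultaneously gives x_1 = 107/15, x_2 = 41/3.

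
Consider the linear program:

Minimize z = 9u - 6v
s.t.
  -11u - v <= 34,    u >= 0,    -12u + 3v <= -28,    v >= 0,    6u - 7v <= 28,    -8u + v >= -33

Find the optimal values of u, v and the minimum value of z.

u = 71/12, v = 43/3, minimum z = -131/4

Corner points and z = 9u - 6v:
  (7/3, 0) → z = 21
  (71/12, 43/3) → z = -131/4
  (33/8, 0) → z = 297/8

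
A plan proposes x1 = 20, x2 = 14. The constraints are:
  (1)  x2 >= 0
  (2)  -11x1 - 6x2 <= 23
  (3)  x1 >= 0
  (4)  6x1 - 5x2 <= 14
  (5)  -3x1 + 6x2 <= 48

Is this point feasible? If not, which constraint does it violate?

not feasible — violates (4)

Constraint (4): 6x1 - 5x2 = 50, which is not ≤ 14. All other constraints are satisfied.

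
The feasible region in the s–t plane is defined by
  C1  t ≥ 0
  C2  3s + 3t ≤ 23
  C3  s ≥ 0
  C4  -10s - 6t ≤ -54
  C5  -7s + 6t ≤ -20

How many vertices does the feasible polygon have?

4

Intersecting each pair of boundary lines and keeping only the points that satisfy every inequality leaves:
  (23/3, 0)
  (27/5, 0)
  (66/13, 101/39)
  (74/17, 89/51)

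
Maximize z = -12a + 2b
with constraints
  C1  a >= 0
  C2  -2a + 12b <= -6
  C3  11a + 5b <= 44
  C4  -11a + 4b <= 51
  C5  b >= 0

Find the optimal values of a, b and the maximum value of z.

a = 3, b = 0, maximum z = -36

Corner points and z = -12a + 2b:
  (279/71, 11/71) → z = -3326/71
  (3, 0) → z = -36
  (4, 0) → z = -48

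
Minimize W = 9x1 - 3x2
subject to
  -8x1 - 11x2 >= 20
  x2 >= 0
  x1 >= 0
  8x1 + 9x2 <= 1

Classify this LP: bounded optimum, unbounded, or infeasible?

The boundaries -8x1 - 11x2 = 20 and x2 = 0 meet at (-5/2, 0), but that point violates x1 ≥ 0. Every candidate vertex is excluded by some other constraint, so the feasible region is empty.

infeasible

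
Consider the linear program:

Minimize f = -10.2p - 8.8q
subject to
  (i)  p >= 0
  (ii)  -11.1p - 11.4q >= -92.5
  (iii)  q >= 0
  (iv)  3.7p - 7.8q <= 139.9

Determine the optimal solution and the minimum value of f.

Vertices and f = -10.2p - 8.8q:
  (0, 925/114) → f = -4070/57
  (0, 0) → f = 0
  (25/3, 0) → f = -85

p = 25/3, q = 0, minimum f = -85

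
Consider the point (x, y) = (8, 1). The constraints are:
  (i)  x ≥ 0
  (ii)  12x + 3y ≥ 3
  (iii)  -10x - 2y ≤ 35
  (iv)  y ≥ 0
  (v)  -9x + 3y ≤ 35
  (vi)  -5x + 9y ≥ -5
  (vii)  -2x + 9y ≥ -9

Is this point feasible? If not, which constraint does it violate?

Constraint (vi): -5x + 9y = -31, which is not ≥ -5. All other constraints are satisfied.

not feasible — violates (vi)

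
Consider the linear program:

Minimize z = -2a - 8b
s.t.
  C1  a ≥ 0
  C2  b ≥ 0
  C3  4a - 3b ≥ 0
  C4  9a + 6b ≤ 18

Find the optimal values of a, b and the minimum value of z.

The binding constraints are 4a - 3b = 0 and 9a + 6b = 18.
Solving simultaneously gives a = 18/17, b = 24/17.

a = 18/17, b = 24/17, minimum z = -228/17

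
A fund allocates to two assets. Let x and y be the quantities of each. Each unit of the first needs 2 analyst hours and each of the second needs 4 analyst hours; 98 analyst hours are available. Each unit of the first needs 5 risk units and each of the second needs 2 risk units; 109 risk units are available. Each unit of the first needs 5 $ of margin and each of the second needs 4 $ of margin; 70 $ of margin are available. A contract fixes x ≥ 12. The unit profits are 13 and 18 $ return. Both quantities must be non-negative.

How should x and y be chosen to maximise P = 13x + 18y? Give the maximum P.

x = 12, y = 5/2, maximum P = 201

Feasible corners and P = 13x + 18y:
  (14, 0) → P = 182
  (12, 0) → P = 156
  (12, 5/2) → P = 201

The binding constraints are 5x + 4y = 70 and x = 12.
Solving simultaneously gives x = 12, y = 5/2.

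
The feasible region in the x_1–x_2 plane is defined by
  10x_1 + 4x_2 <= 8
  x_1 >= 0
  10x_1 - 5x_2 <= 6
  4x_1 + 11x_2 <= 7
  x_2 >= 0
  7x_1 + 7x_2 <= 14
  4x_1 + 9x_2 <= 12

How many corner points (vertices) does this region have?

5

Of the 21 pairwise boundary intersections, those satisfying every inequality are:
  (32/45, 2/9)
  (30/47, 19/47)
  (0, 7/11)
  (0, 0)
  (3/5, 0)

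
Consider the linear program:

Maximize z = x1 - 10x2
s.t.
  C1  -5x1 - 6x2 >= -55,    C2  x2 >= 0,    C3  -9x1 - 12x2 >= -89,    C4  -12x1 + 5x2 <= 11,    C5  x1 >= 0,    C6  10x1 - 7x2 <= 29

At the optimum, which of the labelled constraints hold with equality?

Vertices and z = x1 - 10x2:
  (0, 0) → z = 0
  (29/10, 0) → z = 29/10
  (313/189, 389/63) → z = -11357/189
  (971/183, 629/183) → z = -1773/61
  (0, 11/5) → z = -22

The maximum is at (29/10, 0). Substituting into each constraint, equality holds for C2 and C6; the remaining constraints have slack.

C2 and C6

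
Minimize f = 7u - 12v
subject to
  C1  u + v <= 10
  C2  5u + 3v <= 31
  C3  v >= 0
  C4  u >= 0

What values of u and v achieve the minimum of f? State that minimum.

u = 0, v = 10, minimum f = -120

Vertices and f = 7u - 12v:
  (1/2, 19/2) → f = -221/2
  (0, 10) → f = -120
  (31/5, 0) → f = 217/5
  (0, 0) → f = 0

At the optimal vertex, u + v = 10 and u = 0.
Solving simultaneously gives u = 0, v = 10.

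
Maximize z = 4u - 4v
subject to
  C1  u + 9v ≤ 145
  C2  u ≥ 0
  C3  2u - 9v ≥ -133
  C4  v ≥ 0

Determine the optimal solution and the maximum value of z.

u = 145, v = 0, maximum z = 580

The optimum lies where u + 9v = 145 and v = 0.
Solving simultaneously gives u = 145, v = 0.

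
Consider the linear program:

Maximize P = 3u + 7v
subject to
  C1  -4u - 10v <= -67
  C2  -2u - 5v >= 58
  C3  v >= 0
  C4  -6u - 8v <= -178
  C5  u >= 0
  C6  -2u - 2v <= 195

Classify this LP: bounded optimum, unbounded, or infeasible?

infeasible

Constraints -4u - 10v ≤ -67 and -2u - 5v ≥ 58 have parallel boundaries but demand opposite sides — no point can satisfy both, so the region is empty.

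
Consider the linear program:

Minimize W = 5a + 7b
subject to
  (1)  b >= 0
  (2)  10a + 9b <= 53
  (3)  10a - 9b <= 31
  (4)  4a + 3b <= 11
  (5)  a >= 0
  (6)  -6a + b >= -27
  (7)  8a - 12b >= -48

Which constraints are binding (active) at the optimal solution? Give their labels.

(1) and (5)

Corner points and W = 5a + 7b:
  (11/4, 0) → W = 55/4
  (0, 0) → W = 0
  (0, 11/3) → W = 77/3

The minimum is at (0, 0). Substituting into each constraint, equality holds for (1) and (5); the remaining constraints have slack.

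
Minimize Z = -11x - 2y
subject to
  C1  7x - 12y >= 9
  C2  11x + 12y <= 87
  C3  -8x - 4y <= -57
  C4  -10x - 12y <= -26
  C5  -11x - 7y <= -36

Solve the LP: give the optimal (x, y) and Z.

Vertices and Z = -11x - 2y:
  (84/13, 69/52) → Z = -1917/26
  (61, -146/3) → Z = -1721/3
  (145/14, -181/28) → Z = -101

The binding constraints are 11x + 12y = 87 and -10x - 12y = -26.
Solving simultaneously gives x = 61, y = -146/3.

x = 61, y = -146/3, minimum Z = -1721/3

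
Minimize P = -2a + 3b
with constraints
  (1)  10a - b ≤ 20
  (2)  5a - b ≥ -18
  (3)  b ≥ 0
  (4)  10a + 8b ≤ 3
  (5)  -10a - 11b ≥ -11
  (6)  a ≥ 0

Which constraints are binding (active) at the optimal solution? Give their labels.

(3) and (4)

Extreme points and P = -2a + 3b:
  (3/10, 0) → P = -3/5
  (0, 0) → P = 0
  (0, 3/8) → P = 9/8

The minimum is at (3/10, 0). Substituting into each constraint, equality holds for (3) and (4); the remaining constraints have slack.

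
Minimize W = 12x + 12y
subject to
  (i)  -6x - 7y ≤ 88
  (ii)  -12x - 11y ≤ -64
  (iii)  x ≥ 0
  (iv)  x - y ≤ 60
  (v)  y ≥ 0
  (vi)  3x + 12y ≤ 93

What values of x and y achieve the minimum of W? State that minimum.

Vertices and W = 12x + 12y:
  (0, 64/11) → W = 768/11
  (16/3, 0) → W = 64
  (0, 31/4) → W = 93
  (31, 0) → W = 372

x = 16/3, y = 0, minimum W = 64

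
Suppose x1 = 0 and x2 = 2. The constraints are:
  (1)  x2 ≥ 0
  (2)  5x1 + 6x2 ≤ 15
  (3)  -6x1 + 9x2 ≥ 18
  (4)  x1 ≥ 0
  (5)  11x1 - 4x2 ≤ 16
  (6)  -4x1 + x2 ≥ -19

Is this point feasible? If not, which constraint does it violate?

feasible

(1): 2 ≥ 0 ✓
(2): 12 ≤ 15 ✓
(3): 18 ≥ 18 ✓
(4): 0 ≥ 0 ✓
(5): -8 ≤ 16 ✓
(6): 2 ≥ -19 ✓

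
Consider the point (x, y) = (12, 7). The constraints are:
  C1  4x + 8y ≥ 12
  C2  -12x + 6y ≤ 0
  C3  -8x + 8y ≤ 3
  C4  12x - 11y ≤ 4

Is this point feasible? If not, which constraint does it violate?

not feasible — violates C4

Constraint C4: 12x - 11y = 67, which is not ≤ 4. All other constraints are satisfied.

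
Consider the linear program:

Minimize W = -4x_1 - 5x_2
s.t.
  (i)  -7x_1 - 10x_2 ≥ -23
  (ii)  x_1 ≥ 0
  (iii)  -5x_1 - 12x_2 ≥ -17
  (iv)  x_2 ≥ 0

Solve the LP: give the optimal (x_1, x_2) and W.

Vertices and W = -4x_1 - 5x_2:
  (53/17, 2/17) → W = -222/17
  (23/7, 0) → W = -92/7
  (0, 17/12) → W = -85/12
  (0, 0) → W = 0

The optimum lies where -7x_1 - 10x_2 = -23 and x_2 = 0.
Solving simultaneously gives x_1 = 23/7, x_2 = 0.

x_1 = 23/7, x_2 = 0, minimum W = -92/7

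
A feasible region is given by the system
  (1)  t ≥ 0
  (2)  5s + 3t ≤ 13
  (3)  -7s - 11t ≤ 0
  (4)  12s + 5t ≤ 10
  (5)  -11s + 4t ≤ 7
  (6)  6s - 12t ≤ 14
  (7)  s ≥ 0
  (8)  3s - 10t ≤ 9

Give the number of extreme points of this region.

The feasible vertices (each the meet of two boundaries and inside every other half-plane) are:
  (0, 0)
  (5/6, 0)
  (5/103, 194/103)
  (0, 7/4)

4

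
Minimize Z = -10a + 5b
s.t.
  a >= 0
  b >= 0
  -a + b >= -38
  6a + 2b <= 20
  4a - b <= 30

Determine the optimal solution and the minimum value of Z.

Extreme points and Z = -10a + 5b:
  (0, 0) → Z = 0
  (0, 10) → Z = 50
  (10/3, 0) → Z = -100/3

The optimum lies where b = 0 and 6a + 2b = 20.
Solving simultaneously gives a = 10/3, b = 0.

a = 10/3, b = 0, minimum Z = -100/3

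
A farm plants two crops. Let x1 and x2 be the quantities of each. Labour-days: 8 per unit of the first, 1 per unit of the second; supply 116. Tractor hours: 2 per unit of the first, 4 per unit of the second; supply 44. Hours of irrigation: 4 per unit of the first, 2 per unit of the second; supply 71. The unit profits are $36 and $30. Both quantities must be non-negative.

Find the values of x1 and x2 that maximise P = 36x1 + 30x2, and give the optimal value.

x1 = 14, x2 = 4, maximum P = 624

Vertices and P = 36x1 + 30x2:
  (0, 0) → P = 0
  (0, 11) → P = 330
  (29/2, 0) → P = 522
  (14, 4) → P = 624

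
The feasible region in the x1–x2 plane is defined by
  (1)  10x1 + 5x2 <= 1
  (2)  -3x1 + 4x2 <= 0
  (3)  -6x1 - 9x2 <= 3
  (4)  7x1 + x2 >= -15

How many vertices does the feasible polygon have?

3

Of the 6 pairwise boundary intersections, those satisfying every inequality are:
  (4/55, 3/55)
  (2/5, -3/5)
  (-4/17, -3/17)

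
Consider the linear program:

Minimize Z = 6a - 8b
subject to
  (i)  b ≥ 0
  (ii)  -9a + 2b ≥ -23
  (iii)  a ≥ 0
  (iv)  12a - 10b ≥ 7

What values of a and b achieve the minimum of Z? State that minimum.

a = 36/11, b = 71/22, minimum Z = -68/11

Corner points and Z = 6a - 8b:
  (23/9, 0) → Z = 46/3
  (7/12, 0) → Z = 7/2
  (36/11, 71/22) → Z = -68/11

The optimum lies where -9a + 2b = -23 and 12a - 10b = 7.
Solving simultaneously gives a = 36/11, b = 71/22.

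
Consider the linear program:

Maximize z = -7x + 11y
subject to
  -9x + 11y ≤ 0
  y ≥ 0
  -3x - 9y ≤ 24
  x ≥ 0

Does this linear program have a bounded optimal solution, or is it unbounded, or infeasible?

unbounded

From the feasible point (0, 0), moving in the direction (11, 9) keeps every constraint satisfied while z increases without bound.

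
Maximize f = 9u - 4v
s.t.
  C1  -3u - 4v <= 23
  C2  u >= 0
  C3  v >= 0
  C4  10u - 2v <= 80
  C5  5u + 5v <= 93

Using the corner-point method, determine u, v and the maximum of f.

u = 8, v = 0, maximum f = 72

Extreme points and f = 9u - 4v:
  (0, 0) → f = 0
  (0, 93/5) → f = -372/5
  (8, 0) → f = 72
  (293/30, 53/6) → f = 1577/30

The optimum lies where v = 0 and 10u - 2v = 80.
Solving simultaneously gives u = 8, v = 0.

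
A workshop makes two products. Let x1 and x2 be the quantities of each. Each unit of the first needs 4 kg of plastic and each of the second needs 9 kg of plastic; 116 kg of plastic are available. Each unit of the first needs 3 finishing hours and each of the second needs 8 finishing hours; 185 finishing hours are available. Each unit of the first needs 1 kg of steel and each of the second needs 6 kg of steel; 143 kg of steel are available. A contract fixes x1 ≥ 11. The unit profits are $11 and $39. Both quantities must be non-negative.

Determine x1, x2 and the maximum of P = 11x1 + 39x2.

x1 = 11, x2 = 8, maximum P = 433

Feasible corners and P = 11x1 + 39x2:
  (29, 0) → P = 319
  (11, 0) → P = 121
  (11, 8) → P = 433

At the optimal vertex, 4x1 + 9x2 = 116 and x1 = 11.
Solving simultaneously gives x1 = 11, x2 = 8.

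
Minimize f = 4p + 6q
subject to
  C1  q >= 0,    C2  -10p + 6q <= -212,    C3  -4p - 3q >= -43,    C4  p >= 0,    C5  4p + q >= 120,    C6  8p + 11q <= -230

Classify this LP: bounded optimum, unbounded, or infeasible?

infeasible

The boundaries -4p - 3q = -43 and 8p + 11q = -230 meet at (1163/20, -316/5), but that point violates q ≥ 0. Every candidate vertex is excluded by some other constraint, so the feasible region is empty.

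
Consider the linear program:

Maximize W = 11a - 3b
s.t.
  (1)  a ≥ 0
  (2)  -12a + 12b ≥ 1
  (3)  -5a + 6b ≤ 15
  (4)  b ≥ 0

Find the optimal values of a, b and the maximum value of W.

Vertices and W = 11a - 3b:
  (0, 1/12) → W = -1/4
  (0, 5/2) → W = -15/2
  (29/2, 175/12) → W = 463/4

The binding constraints are -12a + 12b = 1 and -5a + 6b = 15.
Solving simultaneously gives a = 29/2, b = 175/12.

a = 29/2, b = 175/12, maximum W = 463/4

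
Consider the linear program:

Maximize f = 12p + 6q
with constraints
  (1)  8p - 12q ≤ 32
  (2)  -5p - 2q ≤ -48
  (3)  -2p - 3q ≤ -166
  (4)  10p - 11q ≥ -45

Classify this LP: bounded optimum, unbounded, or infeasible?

From the feasible point (87/2, 79/3), moving in the direction (11, 10) keeps every constraint satisfied while f increases without bound.

unbounded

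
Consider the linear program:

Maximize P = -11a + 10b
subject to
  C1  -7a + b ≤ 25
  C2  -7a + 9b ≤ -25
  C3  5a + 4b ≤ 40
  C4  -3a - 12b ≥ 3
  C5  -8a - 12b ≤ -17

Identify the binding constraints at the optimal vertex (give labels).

C4 and C5

Vertices and P = -11a + 10b:
  (41/4, -45/16) → P = -1127/8
  (103/7, -235/28) → P = -3441/14
  (4, -5/4) → P = -113/2

The maximum is at (4, -5/4). Substituting into each constraint, equality holds for C4 and C5; the remaining constraints have slack.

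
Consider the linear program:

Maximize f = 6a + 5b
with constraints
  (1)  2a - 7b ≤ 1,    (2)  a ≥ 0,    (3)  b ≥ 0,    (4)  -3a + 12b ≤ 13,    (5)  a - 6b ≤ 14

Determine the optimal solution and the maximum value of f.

a = 103/3, b = 29/3, maximum f = 763/3

Corner points and f = 6a + 5b:
  (1/2, 0) → f = 3
  (103/3, 29/3) → f = 763/3
  (0, 0) → f = 0
  (0, 13/12) → f = 65/12

The optimum lies where 2a - 7b = 1 and -3a + 12b = 13.
Solving simultaneously gives a = 103/3, b = 29/3.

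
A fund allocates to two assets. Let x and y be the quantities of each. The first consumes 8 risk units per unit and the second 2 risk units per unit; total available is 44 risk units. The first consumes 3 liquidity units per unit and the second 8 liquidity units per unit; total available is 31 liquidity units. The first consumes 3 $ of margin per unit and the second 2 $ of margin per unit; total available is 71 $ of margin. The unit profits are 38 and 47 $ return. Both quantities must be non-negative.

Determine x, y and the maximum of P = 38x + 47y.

Extreme points and P = 38x + 47y:
  (0, 0) → P = 0
  (0, 31/8) → P = 1457/8
  (11/2, 0) → P = 209
  (5, 2) → P = 284

x = 5, y = 2, maximum P = 284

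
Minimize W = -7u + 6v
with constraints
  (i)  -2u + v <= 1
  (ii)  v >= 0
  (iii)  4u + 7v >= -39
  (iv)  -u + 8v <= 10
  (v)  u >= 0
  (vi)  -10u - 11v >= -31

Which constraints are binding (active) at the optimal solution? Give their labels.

(ii) and (vi)

Extreme points and W = -7u + 6v:
  (2/15, 19/15) → W = 20/3
  (0, 1) → W = 6
  (0, 0) → W = 0
  (31/10, 0) → W = -217/10
  (138/91, 131/91) → W = -180/91

The minimum is at (31/10, 0). Substituting into each constraint, equality holds for (ii) and (vi); the remaining constraints have slack.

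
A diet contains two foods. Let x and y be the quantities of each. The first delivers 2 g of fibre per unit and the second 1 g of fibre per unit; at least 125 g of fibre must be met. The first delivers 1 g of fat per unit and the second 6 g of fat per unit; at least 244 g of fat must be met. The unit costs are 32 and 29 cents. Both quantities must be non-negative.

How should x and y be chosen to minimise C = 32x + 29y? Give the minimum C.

Extreme points and C = 32x + 29y:
  (0, 125) → C = 3625
  (244, 0) → C = 7808
  (46, 33) → C = 2429
The feasible region is unbounded (it extends along (0, 1), (1, 0)), but C strictly increases along every unbounded feasible direction, so there is no improving ray and the minimum is attained at a vertex.

The binding constraints are 2x + y = 125 and x + 6y = 244.
Solving simultaneously gives x = 46, y = 33.

x = 46, y = 33, minimum C = 2429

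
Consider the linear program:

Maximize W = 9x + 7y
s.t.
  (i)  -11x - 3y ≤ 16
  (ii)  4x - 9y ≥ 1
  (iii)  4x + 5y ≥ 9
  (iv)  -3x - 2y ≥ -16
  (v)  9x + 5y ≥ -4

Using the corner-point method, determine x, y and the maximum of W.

x = 146/35, y = 61/35, maximum W = 1741/35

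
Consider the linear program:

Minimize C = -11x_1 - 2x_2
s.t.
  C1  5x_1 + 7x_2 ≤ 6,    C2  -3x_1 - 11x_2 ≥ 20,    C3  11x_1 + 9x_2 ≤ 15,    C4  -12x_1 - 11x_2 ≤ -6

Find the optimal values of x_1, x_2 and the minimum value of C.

x_1 = 111/13, x_2 = -114/13, minimum C = -993/13

Vertices and C = -11x_1 - 2x_2:
  (345/94, -265/94) → C = -3265/94
  (26/9, -86/33) → C = -2630/99
  (111/13, -114/13) → C = -993/13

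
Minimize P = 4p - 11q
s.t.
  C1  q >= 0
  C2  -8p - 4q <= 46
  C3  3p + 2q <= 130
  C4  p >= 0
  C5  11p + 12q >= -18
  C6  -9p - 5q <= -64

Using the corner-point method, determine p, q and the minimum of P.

p = 0, q = 65, minimum P = -715

Feasible corners and P = 4p - 11q:
  (130/3, 0) → P = 520/3
  (64/9, 0) → P = 256/9
  (0, 65) → P = -715
  (0, 64/5) → P = -704/5

The optimum lies where 3p + 2q = 130 and p = 0.
Solving simultaneously gives p = 0, q = 65.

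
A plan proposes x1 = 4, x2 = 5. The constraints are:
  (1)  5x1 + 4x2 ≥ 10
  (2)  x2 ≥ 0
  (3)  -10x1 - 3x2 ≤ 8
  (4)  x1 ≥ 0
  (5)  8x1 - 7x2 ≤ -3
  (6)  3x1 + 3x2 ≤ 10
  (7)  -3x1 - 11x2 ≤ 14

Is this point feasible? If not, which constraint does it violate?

not feasible — violates (6)

Constraint (6): 3x1 + 3x2 = 27, which is not ≤ 10. All other constraints are satisfied.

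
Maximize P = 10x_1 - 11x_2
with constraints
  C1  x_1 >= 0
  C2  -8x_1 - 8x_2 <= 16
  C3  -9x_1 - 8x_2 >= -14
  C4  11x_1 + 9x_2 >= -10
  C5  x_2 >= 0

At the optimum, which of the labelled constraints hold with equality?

Feasible corners and P = 10x_1 - 11x_2:
  (0, 7/4) → P = -77/4
  (0, 0) → P = 0
  (14/9, 0) → P = 140/9

The maximum is at (14/9, 0). Substituting into each constraint, equality holds for C3 and C5; the remaining constraints have slack.

C3 and C5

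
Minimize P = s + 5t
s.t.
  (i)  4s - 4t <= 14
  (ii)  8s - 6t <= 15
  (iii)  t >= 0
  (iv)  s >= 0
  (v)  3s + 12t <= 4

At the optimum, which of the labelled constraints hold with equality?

Feasible corners and P = s + 5t:
  (0, 0) → P = 0
  (4/3, 0) → P = 4/3
  (0, 1/3) → P = 5/3

The minimum is at (0, 0). Substituting into each constraint, equality holds for (iii) and (iv); the remaining constraints have slack.

(iii) and (iv)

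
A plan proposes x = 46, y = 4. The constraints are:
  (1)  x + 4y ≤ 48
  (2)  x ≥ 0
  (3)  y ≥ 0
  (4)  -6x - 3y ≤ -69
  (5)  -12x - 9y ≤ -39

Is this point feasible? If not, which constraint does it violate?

not feasible — violates (1)

Constraint (1): x + 4y = 62, which is not ≤ 48. All other constraints are satisfied.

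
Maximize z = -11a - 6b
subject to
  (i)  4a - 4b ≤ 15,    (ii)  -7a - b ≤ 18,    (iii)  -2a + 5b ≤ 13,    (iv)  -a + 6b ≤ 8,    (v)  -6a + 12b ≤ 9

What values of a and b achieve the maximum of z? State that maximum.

a = -57/32, b = -177/32, maximum z = 1689/32

Feasible corners and z = -11a - 6b:
  (-57/32, -177/32) → z = 1689/32
  (61/10, 47/20) → z = -406/5
  (-5/2, -1/2) → z = 61/2
  (7/4, 13/8) → z = -29

The binding constraints are 4a - 4b = 15 and -7a - b = 18.
Solving simultaneously gives a = -57/32, b = -177/32.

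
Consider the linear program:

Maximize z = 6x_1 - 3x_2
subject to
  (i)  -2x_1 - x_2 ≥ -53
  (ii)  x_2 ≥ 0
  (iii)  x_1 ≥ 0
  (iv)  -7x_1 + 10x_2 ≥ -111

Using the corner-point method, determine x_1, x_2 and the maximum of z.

x_1 = 641/27, x_2 = 149/27, maximum z = 1133/9

Extreme points and z = 6x_1 - 3x_2:
  (0, 53) → z = -159
  (641/27, 149/27) → z = 1133/9
  (0, 0) → z = 0
  (111/7, 0) → z = 666/7

At the optimal vertex, -2x_1 - x_2 = -53 and -7x_1 + 10x_2 = -111.
Solving simultaneously gives x_1 = 641/27, x_2 = 149/27.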